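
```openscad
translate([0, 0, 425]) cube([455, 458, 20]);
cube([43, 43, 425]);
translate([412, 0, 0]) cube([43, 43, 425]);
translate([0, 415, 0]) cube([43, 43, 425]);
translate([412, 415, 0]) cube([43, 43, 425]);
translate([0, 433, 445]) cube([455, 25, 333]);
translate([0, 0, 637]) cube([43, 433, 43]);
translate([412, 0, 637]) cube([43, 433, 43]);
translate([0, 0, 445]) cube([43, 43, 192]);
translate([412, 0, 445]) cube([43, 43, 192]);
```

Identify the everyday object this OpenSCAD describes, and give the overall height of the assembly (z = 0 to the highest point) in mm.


A chair. The overall height is 778 mm.

A slab on four corner posts with a tall panel at the back — a chair. The seat slab sits at z = 425 with thickness 20, and the 333 mm backrest starts at the seat top, so the overall height is 425 + 20 + 333 = 778 mm.


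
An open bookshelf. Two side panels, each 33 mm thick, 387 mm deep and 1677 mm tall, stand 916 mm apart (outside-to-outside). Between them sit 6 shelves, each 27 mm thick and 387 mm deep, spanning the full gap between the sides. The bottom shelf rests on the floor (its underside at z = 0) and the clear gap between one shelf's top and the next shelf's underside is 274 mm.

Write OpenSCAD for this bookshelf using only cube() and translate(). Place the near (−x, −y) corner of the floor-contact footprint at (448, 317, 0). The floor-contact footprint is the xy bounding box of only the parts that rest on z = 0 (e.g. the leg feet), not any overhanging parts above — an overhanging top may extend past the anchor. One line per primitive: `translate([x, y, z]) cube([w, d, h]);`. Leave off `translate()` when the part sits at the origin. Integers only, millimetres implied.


translate([448, 317, 0]) cube([33, 387, 1677]);
translate([1331, 317, 0]) cube([33, 387, 1677]);
translate([481, 317, 0]) cube([850, 387, 27]);
translate([481, 317, 301]) cube([850, 387, 27]);
translate([481, 317, 602]) cube([850, 387, 27]);
translate([481, 317, 903]) cube([850, 387, 27]);
translate([481, 317, 1204]) cube([850, 387, 27]);
translate([481, 317, 1505]) cube([850, 387, 27]);


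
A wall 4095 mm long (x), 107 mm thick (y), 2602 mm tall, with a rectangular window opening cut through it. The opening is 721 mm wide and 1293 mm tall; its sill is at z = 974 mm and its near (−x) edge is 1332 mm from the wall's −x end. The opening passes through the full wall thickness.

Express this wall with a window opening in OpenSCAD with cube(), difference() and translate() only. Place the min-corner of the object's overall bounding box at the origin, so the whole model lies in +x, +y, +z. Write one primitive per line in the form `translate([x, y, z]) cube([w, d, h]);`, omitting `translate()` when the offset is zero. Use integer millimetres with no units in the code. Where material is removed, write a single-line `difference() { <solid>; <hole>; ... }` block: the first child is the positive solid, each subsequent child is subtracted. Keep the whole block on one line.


difference() { cube([4095, 107, 2602]); translate([1332, 0, 974]) cube([721, 107, 1293]); }


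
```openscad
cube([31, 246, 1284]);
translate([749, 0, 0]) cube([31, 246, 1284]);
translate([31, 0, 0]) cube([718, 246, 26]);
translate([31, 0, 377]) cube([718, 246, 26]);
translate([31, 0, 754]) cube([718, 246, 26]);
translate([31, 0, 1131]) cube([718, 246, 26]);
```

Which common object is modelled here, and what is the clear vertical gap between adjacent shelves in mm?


A bookshelf. The clear shelf gap is 351 mm.

Two tall side panels with 4 horizontal boards between them — a bookshelf. The first two shelf undersides are at z = 0 and z = 377; with shelf thickness 26, the clear gap is 377 − 0 − 26 = 351 mm.


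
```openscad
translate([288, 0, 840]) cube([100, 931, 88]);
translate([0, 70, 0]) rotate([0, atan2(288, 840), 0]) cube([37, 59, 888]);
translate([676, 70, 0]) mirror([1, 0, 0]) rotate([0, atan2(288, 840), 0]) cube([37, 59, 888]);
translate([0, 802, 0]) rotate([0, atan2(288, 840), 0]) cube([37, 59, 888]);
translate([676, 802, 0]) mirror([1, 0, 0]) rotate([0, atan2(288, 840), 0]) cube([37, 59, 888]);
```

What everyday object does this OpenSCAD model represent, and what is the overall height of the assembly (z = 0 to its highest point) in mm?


A sawhorse. The overall height is 928 mm.

A beam across two mirrored pairs of raked legs — a sawhorse. The beam's underside is at z = 840 (matching the legs' vertical rise in atan2(288, 840)) and the beam is 88 mm tall, so its top is at 840 + 88 = 928 mm. The raked legs top out at the beam's underside, so that is the highest point.


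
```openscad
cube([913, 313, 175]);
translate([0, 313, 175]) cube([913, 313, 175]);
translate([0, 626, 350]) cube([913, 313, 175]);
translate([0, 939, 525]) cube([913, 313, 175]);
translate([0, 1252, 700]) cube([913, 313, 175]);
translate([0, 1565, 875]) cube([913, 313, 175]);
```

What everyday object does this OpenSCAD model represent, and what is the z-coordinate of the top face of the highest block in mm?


A staircase. The total rise is 1050 mm.

6 identical blocks, each offset up and back from the previous — a staircase. Each step is 175 mm tall and there are 6 of them, so the total rise is 6 × 175 = 1050 mm.


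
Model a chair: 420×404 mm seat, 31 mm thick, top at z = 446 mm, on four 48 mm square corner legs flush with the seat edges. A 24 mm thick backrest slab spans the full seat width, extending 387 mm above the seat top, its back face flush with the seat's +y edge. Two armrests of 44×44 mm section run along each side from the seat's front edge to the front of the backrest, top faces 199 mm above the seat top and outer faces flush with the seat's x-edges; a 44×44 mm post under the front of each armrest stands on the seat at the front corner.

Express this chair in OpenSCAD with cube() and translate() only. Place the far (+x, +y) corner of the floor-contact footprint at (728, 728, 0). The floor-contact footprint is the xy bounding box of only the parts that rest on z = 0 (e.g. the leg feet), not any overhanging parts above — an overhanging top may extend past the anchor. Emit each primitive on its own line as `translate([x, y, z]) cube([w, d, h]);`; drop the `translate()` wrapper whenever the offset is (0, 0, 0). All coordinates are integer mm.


translate([308, 324, 415]) cube([420, 404, 31]);
translate([308, 324, 0]) cube([48, 48, 415]);
translate([680, 324, 0]) cube([48, 48, 415]);
translate([308, 680, 0]) cube([48, 48, 415]);
translate([680, 680, 0]) cube([48, 48, 415]);
translate([308, 704, 446]) cube([420, 24, 387]);
translate([308, 324, 601]) cube([44, 380, 44]);
translate([684, 324, 601]) cube([44, 380, 44]);
translate([308, 324, 446]) cube([44, 44, 155]);
translate([684, 324, 446]) cube([44, 44, 155]);


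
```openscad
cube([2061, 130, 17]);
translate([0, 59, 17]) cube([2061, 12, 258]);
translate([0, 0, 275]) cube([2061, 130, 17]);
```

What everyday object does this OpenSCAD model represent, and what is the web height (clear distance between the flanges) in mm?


An I-beam. The web height is 258 mm.

Two wide flanges with a thin centred web — an I-beam. Overall 292 mm minus two 17 mm flanges gives a web of 292 − 2·17 = 258 mm.


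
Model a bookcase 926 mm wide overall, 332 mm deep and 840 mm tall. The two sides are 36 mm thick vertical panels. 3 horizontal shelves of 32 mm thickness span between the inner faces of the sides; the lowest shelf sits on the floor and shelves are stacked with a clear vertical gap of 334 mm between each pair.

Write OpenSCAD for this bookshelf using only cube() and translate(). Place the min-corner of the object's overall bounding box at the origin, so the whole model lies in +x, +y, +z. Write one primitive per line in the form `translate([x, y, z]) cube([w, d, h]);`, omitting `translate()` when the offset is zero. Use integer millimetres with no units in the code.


cube([36, 332, 840]);
translate([890, 0, 0]) cube([36, 332, 840]);
translate([36, 0, 0]) cube([854, 332, 32]);
translate([36, 0, 366]) cube([854, 332, 32]);
translate([36, 0, 732]) cube([854, 332, 32]);


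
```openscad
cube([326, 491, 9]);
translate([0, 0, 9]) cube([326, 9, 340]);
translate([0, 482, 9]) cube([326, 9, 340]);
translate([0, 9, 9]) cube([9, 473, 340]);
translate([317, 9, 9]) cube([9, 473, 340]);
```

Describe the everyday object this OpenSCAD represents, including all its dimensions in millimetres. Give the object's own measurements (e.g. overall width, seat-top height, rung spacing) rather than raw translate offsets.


An open-topped rectangular box: outside dimensions 326×491×349 mm, with a uniform wall and base thickness of 9 mm. The base is a full 326×491 slab on the floor; four walls sit on top of the base. The front and back walls (the −y and +y sides) span the full width; the two side walls fit between them.


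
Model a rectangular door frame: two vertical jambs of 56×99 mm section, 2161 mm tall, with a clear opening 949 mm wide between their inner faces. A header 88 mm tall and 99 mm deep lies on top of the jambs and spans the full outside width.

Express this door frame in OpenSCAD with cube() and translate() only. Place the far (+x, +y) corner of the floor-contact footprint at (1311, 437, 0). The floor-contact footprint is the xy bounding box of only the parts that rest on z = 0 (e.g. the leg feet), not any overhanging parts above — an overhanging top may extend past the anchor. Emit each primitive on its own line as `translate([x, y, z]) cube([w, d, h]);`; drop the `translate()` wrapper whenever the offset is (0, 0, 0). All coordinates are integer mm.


translate([250, 338, 0]) cube([56, 99, 2161]);
translate([1255, 338, 0]) cube([56, 99, 2161]);
translate([250, 338, 2161]) cube([1061, 99, 88]);


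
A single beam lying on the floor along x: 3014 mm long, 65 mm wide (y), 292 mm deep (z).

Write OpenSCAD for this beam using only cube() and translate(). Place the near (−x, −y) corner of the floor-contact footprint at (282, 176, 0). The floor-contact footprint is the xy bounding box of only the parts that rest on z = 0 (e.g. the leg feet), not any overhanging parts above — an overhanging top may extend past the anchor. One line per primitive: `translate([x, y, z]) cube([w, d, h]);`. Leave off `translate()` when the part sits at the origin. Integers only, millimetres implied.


translate([282, 176, 0]) cube([3014, 65, 292]);


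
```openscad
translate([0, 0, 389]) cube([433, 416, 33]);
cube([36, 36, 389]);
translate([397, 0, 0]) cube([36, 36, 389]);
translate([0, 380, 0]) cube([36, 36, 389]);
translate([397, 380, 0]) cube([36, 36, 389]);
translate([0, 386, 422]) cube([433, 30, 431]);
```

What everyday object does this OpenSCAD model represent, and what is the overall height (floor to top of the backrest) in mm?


A chair. The overall height is 853 mm.

A slab on four corner posts with a tall panel at the back — a chair. The seat slab sits at z = 389 with thickness 33, and the 431 mm backrest starts at the seat top, so the overall height is 389 + 33 + 431 = 853 mm.


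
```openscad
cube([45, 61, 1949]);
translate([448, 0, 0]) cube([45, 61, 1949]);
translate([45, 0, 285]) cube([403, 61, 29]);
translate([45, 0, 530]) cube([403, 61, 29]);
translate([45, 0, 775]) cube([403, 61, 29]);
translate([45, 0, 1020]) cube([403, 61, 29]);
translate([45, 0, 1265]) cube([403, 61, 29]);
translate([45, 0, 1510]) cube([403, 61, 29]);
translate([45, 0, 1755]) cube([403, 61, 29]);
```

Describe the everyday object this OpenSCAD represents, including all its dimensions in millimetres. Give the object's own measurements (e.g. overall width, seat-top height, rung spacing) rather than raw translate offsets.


A straight ladder. Two 45×61 mm vertical rails, 1949 mm tall, stand 493 mm apart (outside-to-outside) with their front faces coplanar on the −y side. 7 rungs, each 61 mm deep and 29 mm tall, span between the inner faces of the rails, front faces flush with the rails. The lowest rung's underside is at z = 285 mm and rungs are spaced 245 mm apart (underside to underside).


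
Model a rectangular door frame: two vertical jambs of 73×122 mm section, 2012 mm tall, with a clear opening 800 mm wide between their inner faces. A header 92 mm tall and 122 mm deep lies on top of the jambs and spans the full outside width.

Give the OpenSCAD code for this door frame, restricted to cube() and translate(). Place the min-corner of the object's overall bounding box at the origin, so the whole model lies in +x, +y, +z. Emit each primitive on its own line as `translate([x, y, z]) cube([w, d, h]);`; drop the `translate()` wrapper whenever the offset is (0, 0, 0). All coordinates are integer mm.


cube([73, 122, 2012]);
translate([873, 0, 0]) cube([73, 122, 2012]);
translate([0, 0, 2012]) cube([946, 122, 92]);


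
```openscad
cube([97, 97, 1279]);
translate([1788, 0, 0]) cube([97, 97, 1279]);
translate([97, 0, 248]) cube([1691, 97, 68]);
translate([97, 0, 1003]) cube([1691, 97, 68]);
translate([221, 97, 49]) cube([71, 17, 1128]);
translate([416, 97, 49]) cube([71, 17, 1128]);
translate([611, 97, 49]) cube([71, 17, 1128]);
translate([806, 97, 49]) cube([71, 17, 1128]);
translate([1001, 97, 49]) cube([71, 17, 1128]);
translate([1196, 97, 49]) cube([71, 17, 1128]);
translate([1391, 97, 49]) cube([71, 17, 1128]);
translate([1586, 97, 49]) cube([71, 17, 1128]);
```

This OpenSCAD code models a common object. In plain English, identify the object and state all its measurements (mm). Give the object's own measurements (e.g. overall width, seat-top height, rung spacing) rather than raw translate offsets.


A fence section. Two 97×97 mm posts, 1279 mm tall, stand on the floor with a clear span of 1691 mm between their inner faces. Two horizontal rails of 97×68 mm section span the gap between the posts with their undersides at z = 248 mm and z = 1003 mm, flush with the posts' −y face. 8 pickets, each 71 mm wide, 17 mm thick and 1128 mm tall, are fixed to the +y face of the rails with their bottoms at z = 49 mm, spaced across the span with a 124 mm gap after the −x post and between neighbouring pickets, with 131 mm left before the +x post.


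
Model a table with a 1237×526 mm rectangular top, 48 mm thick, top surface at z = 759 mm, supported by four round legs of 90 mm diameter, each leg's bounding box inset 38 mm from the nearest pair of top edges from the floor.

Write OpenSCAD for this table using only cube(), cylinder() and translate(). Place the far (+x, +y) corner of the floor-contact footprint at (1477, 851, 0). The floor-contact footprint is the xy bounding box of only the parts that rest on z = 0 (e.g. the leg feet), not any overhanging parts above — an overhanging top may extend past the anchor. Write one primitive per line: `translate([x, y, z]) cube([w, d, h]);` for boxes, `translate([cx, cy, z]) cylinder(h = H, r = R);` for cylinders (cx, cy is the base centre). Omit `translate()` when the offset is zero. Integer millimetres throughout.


translate([278, 363, 711]) cube([1237, 526, 48]);
translate([361, 446, 0]) cylinder(h = 711, r = 45);
translate([1432, 446, 0]) cylinder(h = 711, r = 45);
translate([361, 806, 0]) cylinder(h = 711, r = 45);
translate([1432, 806, 0]) cylinder(h = 711, r = 45);


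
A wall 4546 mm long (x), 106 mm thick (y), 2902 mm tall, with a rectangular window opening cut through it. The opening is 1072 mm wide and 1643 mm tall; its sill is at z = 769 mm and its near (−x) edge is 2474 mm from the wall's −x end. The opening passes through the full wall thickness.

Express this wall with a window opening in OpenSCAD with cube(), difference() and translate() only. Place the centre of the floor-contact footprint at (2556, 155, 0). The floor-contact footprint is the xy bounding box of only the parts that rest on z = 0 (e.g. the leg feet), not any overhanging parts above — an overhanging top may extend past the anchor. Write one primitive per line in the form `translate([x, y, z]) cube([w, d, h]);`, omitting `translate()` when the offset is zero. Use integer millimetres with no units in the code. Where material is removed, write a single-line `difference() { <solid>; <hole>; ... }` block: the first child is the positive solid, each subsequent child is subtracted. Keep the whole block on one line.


difference() { translate([283, 102, 0]) cube([4546, 106, 2902]); translate([2757, 102, 769]) cube([1072, 106, 1643]); }


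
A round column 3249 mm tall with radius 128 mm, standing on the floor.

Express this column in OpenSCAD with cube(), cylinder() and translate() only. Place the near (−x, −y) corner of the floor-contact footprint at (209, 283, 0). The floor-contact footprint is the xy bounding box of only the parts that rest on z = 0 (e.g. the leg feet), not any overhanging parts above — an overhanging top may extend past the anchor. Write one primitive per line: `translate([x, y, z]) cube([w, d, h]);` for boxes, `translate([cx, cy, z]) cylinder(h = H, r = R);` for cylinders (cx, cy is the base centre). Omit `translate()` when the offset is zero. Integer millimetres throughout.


translate([337, 411, 0]) cylinder(h = 3249, r = 128);


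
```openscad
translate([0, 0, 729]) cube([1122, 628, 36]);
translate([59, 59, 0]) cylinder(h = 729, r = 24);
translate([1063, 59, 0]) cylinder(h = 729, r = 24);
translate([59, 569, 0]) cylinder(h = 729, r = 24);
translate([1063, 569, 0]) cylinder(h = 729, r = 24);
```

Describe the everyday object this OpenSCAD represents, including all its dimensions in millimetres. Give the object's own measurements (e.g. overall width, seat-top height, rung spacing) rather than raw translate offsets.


A rectangular dining table. The top is 1122×628×36 mm with its upper surface at z = 765 mm. It stands on four round legs of 48 mm diameter, each leg's bounding box inset 35 mm from the nearest pair of top edges, running from the floor to the underside of the top.


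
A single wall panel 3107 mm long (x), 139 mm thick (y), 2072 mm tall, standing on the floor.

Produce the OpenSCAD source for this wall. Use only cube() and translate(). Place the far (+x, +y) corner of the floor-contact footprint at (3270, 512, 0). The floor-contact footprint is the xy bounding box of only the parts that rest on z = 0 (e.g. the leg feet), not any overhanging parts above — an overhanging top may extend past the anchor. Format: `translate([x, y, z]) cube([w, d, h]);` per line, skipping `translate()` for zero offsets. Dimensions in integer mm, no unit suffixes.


translate([163, 373, 0]) cube([3107, 139, 2072]);


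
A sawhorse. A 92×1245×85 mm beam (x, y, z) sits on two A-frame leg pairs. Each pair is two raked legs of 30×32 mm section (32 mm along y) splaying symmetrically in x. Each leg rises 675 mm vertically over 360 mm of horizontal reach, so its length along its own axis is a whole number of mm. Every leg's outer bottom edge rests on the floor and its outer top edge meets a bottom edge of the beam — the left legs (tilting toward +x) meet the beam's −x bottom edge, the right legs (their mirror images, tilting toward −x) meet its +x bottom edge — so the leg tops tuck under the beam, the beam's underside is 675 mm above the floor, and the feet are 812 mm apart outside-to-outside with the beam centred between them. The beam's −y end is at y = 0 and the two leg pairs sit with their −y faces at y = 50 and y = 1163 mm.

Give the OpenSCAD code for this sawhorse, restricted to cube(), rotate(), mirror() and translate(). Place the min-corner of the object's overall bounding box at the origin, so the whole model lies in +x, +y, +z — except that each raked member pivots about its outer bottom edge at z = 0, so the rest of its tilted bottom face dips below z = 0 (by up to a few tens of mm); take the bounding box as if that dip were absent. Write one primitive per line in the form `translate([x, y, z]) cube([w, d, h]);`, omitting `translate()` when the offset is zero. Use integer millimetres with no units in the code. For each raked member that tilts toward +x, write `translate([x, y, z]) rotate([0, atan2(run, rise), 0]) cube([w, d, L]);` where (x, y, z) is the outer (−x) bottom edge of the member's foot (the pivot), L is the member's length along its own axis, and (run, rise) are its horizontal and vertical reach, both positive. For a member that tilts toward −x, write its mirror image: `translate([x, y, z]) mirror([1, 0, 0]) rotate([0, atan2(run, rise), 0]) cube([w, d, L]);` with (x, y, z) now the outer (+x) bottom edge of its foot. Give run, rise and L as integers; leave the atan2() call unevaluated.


translate([360, 0, 675]) cube([92, 1245, 85]);
translate([0, 50, 0]) rotate([0, atan2(360, 675), 0]) cube([30, 32, 765]);
translate([812, 50, 0]) mirror([1, 0, 0]) rotate([0, atan2(360, 675), 0]) cube([30, 32, 765]);
translate([0, 1163, 0]) rotate([0, atan2(360, 675), 0]) cube([30, 32, 765]);
translate([812, 1163, 0]) mirror([1, 0, 0]) rotate([0, atan2(360, 675), 0]) cube([30, 32, 765]);


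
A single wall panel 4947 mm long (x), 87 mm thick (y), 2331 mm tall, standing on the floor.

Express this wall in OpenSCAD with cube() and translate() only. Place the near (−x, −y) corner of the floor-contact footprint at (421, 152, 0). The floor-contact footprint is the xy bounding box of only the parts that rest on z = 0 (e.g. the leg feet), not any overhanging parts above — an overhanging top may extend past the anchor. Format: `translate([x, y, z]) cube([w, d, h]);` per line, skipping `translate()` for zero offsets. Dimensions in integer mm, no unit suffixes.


translate([421, 152, 0]) cube([4947, 87, 2331]);


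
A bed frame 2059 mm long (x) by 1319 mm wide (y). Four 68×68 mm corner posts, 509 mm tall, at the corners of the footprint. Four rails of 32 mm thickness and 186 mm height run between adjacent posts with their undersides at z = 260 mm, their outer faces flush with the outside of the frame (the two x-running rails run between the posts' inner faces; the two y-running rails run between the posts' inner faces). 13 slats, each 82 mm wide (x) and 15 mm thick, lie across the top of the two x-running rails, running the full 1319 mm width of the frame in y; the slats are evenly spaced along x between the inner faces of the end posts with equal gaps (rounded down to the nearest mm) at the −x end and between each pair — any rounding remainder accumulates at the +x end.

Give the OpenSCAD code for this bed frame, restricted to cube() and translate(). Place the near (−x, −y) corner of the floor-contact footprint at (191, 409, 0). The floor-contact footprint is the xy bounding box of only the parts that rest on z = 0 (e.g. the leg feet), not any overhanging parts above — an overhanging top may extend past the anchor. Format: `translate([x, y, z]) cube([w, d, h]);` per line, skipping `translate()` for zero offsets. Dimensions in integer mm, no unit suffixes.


// slat z = rail_z + rail_h = 260 + 186 = 446
// slat gap = ⌊(1923 − 13·82) / 14⌋ = 61
translate([191, 409, 0]) cube([68, 68, 509]);
translate([191, 1660, 0]) cube([68, 68, 509]);
translate([2182, 409, 0]) cube([68, 68, 509]);
translate([2182, 1660, 0]) cube([68, 68, 509]);
translate([259, 409, 260]) cube([1923, 32, 186]);
translate([259, 1696, 260]) cube([1923, 32, 186]);
translate([191, 477, 260]) cube([32, 1183, 186]);
translate([2218, 477, 260]) cube([32, 1183, 186]);
translate([320, 409, 446]) cube([82, 1319, 15]);
translate([463, 409, 446]) cube([82, 1319, 15]);
translate([606, 409, 446]) cube([82, 1319, 15]);
translate([749, 409, 446]) cube([82, 1319, 15]);
translate([892, 409, 446]) cube([82, 1319, 15]);
translate([1035, 409, 446]) cube([82, 1319, 15]);
translate([1178, 409, 446]) cube([82, 1319, 15]);
translate([1321, 409, 446]) cube([82, 1319, 15]);
translate([1464, 409, 446]) cube([82, 1319, 15]);
translate([1607, 409, 446]) cube([82, 1319, 15]);
translate([1750, 409, 446]) cube([82, 1319, 15]);
translate([1893, 409, 446]) cube([82, 1319, 15]);
translate([2036, 409, 446]) cube([82, 1319, 15]);


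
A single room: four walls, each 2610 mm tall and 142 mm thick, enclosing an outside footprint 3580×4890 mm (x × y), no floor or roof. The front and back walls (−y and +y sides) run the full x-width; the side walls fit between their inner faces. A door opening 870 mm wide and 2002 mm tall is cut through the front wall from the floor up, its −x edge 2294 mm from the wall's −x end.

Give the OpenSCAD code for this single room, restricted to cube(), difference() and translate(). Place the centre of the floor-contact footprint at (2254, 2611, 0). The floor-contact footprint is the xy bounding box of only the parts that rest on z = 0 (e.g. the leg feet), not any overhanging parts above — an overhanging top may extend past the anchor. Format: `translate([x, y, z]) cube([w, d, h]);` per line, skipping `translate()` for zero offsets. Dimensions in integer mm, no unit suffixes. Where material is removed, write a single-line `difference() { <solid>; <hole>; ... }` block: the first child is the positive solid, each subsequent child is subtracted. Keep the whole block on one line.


difference() { translate([464, 166, 0]) cube([3580, 142, 2610]); translate([2758, 166, 0]) cube([870, 142, 2002]); }
translate([464, 4914, 0]) cube([3580, 142, 2610]);
translate([464, 308, 0]) cube([142, 4606, 2610]);
translate([3902, 308, 0]) cube([142, 4606, 2610]);


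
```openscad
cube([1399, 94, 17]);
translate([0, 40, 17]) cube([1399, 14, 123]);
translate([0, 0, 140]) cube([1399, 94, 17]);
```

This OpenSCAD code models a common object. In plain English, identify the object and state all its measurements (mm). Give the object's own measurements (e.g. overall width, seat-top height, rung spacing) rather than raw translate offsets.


An I-beam lying along x, 1399 mm long. Overall section height 157 mm. Two flanges 94 mm wide (y) and 17 mm thick, one on the floor and one at the top; a web 14 mm thick runs between them, centred on the flange width.


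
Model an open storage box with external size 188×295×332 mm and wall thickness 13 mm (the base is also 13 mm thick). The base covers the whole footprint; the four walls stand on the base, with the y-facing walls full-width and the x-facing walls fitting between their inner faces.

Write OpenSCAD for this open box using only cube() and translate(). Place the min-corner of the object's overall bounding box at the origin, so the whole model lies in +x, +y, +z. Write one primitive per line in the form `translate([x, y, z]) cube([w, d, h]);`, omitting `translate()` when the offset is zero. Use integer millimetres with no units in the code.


cube([188, 295, 13]);
translate([0, 0, 13]) cube([188, 13, 319]);
translate([0, 282, 13]) cube([188, 13, 319]);
translate([0, 13, 13]) cube([13, 269, 319]);
translate([175, 13, 13]) cube([13, 269, 319]);


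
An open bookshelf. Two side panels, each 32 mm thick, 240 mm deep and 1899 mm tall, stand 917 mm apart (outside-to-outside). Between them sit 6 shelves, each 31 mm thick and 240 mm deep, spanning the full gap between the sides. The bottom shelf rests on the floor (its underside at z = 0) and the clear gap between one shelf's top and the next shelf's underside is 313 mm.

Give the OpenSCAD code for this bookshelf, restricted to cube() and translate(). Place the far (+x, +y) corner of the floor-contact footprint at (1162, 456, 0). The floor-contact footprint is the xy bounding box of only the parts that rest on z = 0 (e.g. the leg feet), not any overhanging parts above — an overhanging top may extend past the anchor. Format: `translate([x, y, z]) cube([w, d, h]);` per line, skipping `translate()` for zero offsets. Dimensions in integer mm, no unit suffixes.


translate([245, 216, 0]) cube([32, 240, 1899]);
translate([1130, 216, 0]) cube([32, 240, 1899]);
translate([277, 216, 0]) cube([853, 240, 31]);
translate([277, 216, 344]) cube([853, 240, 31]);
translate([277, 216, 688]) cube([853, 240, 31]);
translate([277, 216, 1032]) cube([853, 240, 31]);
translate([277, 216, 1376]) cube([853, 240, 31]);
translate([277, 216, 1720]) cube([853, 240, 31]);


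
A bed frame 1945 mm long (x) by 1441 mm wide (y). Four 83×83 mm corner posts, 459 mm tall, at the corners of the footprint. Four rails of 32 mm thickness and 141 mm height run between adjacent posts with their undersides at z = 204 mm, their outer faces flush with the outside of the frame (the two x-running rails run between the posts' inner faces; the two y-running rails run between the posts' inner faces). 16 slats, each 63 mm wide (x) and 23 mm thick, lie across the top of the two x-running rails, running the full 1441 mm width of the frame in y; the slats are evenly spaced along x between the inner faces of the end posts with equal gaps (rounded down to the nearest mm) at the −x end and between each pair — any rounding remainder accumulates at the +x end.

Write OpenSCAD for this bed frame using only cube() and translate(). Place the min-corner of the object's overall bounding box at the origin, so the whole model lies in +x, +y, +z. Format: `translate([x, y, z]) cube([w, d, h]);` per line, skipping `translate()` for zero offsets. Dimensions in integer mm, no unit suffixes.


cube([83, 83, 459]);
translate([0, 1358, 0]) cube([83, 83, 459]);
translate([1862, 0, 0]) cube([83, 83, 459]);
translate([1862, 1358, 0]) cube([83, 83, 459]);
translate([83, 0, 204]) cube([1779, 32, 141]);
translate([83, 1409, 204]) cube([1779, 32, 141]);
translate([0, 83, 204]) cube([32, 1275, 141]);
translate([1913, 83, 204]) cube([32, 1275, 141]);
translate([128, 0, 345]) cube([63, 1441, 23]);
translate([236, 0, 345]) cube([63, 1441, 23]);
translate([344, 0, 345]) cube([63, 1441, 23]);
translate([452, 0, 345]) cube([63, 1441, 23]);
translate([560, 0, 345]) cube([63, 1441, 23]);
translate([668, 0, 345]) cube([63, 1441, 23]);
translate([776, 0, 345]) cube([63, 1441, 23]);
translate([884, 0, 345]) cube([63, 1441, 23]);
translate([992, 0, 345]) cube([63, 1441, 23]);
translate([1100, 0, 345]) cube([63, 1441, 23]);
translate([1208, 0, 345]) cube([63, 1441, 23]);
translate([1316, 0, 345]) cube([63, 1441, 23]);
translate([1424, 0, 345]) cube([63, 1441, 23]);
translate([1532, 0, 345]) cube([63, 1441, 23]);
translate([1640, 0, 345]) cube([63, 1441, 23]);
translate([1748, 0, 345]) cube([63, 1441, 23]);


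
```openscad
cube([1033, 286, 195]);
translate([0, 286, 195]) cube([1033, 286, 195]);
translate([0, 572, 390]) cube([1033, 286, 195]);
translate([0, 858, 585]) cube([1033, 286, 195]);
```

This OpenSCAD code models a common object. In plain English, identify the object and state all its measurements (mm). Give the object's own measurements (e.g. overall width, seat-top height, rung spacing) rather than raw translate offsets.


A straight staircase of 4 solid steps. Each step is 1033 mm wide (x), 286 mm deep (y, the going) and 195 mm tall (the rise). The first step rests on the floor; each subsequent step sits one going further in +y and one rise higher in +z, directly behind and above the previous step with no overlap.


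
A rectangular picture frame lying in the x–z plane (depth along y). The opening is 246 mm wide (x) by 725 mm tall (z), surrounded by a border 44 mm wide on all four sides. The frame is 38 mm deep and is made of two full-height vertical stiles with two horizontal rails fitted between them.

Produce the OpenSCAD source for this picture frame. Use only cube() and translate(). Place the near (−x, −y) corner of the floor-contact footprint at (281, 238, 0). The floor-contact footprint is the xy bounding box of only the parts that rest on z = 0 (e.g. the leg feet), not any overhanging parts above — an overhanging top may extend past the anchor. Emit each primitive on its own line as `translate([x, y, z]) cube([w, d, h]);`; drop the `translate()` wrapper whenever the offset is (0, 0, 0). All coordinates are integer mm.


translate([281, 238, 0]) cube([44, 38, 813]);
translate([571, 238, 0]) cube([44, 38, 813]);
translate([325, 238, 0]) cube([246, 38, 44]);
translate([325, 238, 769]) cube([246, 38, 44]);


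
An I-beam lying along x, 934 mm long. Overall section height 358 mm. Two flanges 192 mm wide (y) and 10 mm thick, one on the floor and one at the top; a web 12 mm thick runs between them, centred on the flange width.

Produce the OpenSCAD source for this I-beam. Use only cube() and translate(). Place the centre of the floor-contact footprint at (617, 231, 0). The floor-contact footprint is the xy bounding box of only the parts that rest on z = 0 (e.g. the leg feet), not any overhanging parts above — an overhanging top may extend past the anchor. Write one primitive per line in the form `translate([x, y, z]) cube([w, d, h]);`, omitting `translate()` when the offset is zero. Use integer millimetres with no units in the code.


translate([150, 135, 0]) cube([934, 192, 10]);
translate([150, 225, 10]) cube([934, 12, 338]);
translate([150, 135, 348]) cube([934, 192, 10]);


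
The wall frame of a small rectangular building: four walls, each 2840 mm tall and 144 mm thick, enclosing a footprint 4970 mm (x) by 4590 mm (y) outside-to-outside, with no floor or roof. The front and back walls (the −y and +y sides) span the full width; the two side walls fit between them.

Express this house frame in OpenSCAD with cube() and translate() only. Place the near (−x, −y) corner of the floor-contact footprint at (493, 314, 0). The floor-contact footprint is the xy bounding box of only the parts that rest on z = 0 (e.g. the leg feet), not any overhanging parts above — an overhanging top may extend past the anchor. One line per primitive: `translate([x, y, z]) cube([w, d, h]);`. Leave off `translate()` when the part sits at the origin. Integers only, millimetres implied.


translate([493, 314, 0]) cube([4970, 144, 2840]);
translate([493, 4760, 0]) cube([4970, 144, 2840]);
translate([493, 458, 0]) cube([144, 4302, 2840]);
translate([5319, 458, 0]) cube([144, 4302, 2840]);


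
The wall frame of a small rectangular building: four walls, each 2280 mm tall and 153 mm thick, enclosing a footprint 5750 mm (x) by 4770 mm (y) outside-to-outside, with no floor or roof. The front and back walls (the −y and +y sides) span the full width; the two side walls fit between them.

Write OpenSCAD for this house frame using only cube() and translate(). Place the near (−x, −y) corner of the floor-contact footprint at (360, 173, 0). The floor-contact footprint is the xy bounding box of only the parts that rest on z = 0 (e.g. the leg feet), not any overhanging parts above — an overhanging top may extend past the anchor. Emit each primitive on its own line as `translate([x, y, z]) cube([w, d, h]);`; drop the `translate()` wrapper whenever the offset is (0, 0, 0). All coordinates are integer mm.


translate([360, 173, 0]) cube([5750, 153, 2280]);
translate([360, 4790, 0]) cube([5750, 153, 2280]);
translate([360, 326, 0]) cube([153, 4464, 2280]);
translate([5957, 326, 0]) cube([153, 4464, 2280]);


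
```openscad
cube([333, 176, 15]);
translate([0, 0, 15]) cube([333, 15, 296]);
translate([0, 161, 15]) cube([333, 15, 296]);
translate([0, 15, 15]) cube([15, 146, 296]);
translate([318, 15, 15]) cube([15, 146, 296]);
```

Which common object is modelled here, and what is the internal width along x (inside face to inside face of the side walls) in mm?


An open box. The internal width is 303 mm.

A 333×176 base slab with four walls standing on it — an open box. The base is 333 mm wide and the walls are 15 mm thick, so the internal width is 333 − 2 × 15 = 303 mm.


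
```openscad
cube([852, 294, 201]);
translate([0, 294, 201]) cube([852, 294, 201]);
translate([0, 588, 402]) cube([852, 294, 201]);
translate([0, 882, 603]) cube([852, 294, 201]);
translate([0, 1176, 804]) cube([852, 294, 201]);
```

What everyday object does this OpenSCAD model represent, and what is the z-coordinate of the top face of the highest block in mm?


A staircase. The total rise is 1005 mm.

5 identical blocks, each offset up and back from the previous — a staircase. Each step is 201 mm tall and there are 5 of them, so the total rise is 5 × 201 = 1005 mm.


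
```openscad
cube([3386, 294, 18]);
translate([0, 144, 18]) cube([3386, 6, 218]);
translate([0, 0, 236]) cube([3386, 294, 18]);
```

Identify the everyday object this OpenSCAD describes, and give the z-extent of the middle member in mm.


An I-beam. The web height is 218 mm.

Two wide flanges with a thin centred web — an I-beam. Overall 254 mm minus two 18 mm flanges gives a web of 254 − 2·18 = 218 mm.


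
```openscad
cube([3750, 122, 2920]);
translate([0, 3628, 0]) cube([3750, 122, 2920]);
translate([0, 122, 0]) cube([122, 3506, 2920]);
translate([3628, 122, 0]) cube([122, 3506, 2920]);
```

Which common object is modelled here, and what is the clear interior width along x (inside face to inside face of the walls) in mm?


A house (or room) frame. The interior width is 3506 mm.

Four 2920 mm walls enclosing a rectangle with no floor or roof — a room or house frame. Outside width is 3750 mm and wall thickness is 122 mm, so the interior width is 3750 − 2 × 122 = 3506 mm.


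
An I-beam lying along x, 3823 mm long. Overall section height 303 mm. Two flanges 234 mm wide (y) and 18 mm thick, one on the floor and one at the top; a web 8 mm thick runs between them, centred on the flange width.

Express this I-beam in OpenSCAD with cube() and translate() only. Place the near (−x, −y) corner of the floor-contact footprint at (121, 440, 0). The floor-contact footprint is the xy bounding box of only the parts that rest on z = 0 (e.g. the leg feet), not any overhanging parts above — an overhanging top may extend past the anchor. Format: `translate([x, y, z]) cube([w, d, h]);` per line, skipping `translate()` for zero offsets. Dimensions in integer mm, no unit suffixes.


translate([121, 440, 0]) cube([3823, 234, 18]);
translate([121, 553, 18]) cube([3823, 8, 267]);
translate([121, 440, 285]) cube([3823, 234, 18]);


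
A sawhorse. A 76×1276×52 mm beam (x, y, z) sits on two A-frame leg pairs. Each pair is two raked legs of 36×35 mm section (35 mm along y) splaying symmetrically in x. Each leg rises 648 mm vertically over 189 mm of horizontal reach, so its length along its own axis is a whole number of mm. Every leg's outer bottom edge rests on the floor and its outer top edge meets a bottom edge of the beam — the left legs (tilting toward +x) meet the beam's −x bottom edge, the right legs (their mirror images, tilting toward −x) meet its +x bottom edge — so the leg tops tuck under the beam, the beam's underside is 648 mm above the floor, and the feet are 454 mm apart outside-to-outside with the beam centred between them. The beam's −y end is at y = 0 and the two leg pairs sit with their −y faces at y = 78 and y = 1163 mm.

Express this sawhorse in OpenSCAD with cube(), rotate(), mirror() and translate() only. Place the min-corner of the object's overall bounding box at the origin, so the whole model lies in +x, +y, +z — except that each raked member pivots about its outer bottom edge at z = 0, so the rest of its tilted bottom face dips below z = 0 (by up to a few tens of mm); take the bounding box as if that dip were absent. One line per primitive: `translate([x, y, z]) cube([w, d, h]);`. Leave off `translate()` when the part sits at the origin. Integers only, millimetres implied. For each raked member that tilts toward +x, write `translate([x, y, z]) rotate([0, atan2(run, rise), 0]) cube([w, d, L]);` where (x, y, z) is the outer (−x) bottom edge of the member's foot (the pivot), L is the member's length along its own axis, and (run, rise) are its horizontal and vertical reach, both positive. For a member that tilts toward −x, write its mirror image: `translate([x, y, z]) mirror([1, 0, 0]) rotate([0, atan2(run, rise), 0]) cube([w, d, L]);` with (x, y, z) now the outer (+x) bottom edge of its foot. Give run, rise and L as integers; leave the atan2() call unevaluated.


translate([189, 0, 648]) cube([76, 1276, 52]);
translate([0, 78, 0]) rotate([0, atan2(189, 648), 0]) cube([36, 35, 675]);
translate([454, 78, 0]) mirror([1, 0, 0]) rotate([0, atan2(189, 648), 0]) cube([36, 35, 675]);
translate([0, 1163, 0]) rotate([0, atan2(189, 648), 0]) cube([36, 35, 675]);
translate([454, 1163, 0]) mirror([1, 0, 0]) rotate([0, atan2(189, 648), 0]) cube([36, 35, 675]);
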